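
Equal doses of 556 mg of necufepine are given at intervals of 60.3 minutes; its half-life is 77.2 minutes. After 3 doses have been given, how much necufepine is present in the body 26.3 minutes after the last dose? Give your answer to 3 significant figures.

843 mg

The 3 doses were given 146.9, 86.6, 26.3 minutes ago.
Total = 556·(1/2)^(146.9/77.2) + 556·(1/2)^(86.6/77.2) + 556·(1/2)^(26.3/77.2)
      = 148.68 + 255.5 + 439.06 ≈ 843.24 mg.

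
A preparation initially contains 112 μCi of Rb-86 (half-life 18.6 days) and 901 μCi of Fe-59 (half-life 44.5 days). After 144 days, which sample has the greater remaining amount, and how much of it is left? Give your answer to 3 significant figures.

Rb-86: 112 × (1/2)^7.7419 ≈ 0.52319 μCi.
Fe-59: 901 × (1/2)^3.236 ≈ 95.632 μCi.
Fe-59 has more remaining, at ≈ 95.632 μCi.

Fe-59, 95.6 μCi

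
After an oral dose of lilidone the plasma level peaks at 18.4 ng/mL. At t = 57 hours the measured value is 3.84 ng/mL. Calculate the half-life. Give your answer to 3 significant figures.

A/A₀ = 3.84/18.4 ≈ 0.2087.
n = log₂(4.7917) ≈ 2.2605 half-lives elapsed in 57 hours.
t½ = 57/2.2605 ≈ 25.215 hours.

25.2 hours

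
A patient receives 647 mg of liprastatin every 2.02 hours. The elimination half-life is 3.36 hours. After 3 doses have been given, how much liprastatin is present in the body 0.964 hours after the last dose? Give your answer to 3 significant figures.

1110 mg

The 3 doses were given 5.004, 2.984, 0.964 hours ago.
Total = 647·(1/2)^(5.004/3.36) + 647·(1/2)^(2.984/3.36) + 647·(1/2)^(0.964/3.36)
      = 230.45 + 349.59 + 530.32 ≈ 1110.4 mg.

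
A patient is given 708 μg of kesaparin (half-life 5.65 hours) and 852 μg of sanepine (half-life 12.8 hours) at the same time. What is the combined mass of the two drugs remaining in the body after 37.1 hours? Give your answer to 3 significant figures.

kesaparin: 708 × (1/2)^(37.1/5.65) = 708 × (1/2)^6.5664 ≈ 7.4707 μg.
sanepine: 852 × (1/2)^(37.1/12.8) = 852 × (1/2)^2.8984 ≈ 114.27 μg.
Total = 7.4707 + 114.27 ≈ 121.74 μg.

122 μg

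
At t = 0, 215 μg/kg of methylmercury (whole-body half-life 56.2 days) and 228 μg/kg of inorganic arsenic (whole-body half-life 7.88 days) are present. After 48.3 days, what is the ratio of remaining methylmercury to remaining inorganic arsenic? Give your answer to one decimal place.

36.4

methylmercury: 215 × (1/2)^(48.3/56.2) = 215 × (1/2)^0.85943 ≈ 118.5 μg/kg.
inorganic arsenic: 228 × (1/2)^(48.3/7.88) = 228 × (1/2)^6.1294 ≈ 3.2568 μg/kg.
Ratio ≈ 118.5 / 3.2568 ≈ 36.386.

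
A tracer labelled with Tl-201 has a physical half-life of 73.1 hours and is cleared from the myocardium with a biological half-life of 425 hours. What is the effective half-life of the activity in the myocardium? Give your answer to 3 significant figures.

1/t_eff = 1/t_phys + 1/t_biol = 1/73.1 + 1/425 = 0.016033 per hour.
t_eff = 73.1 × 425 / (73.1 + 425) ≈ 62.372 hours.

62.4 hours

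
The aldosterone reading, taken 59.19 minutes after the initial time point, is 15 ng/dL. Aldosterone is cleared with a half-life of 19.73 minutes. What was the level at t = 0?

120 ng/dL

Number of half-lives elapsed: n = 59.19/19.73 ≈ 3.
A₀ = A × 2^n = 15 × 2^3 = 15 × 8 ≈ 120 ng/dL.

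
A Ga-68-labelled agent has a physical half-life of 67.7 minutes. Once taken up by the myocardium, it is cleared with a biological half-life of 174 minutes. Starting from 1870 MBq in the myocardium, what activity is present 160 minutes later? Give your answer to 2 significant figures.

1/t_eff = 1/t_phys + 1/t_biol = 1/67.7 + 1/174 = 0.020518 per minute.
t_eff = 67.7 × 174 / (67.7 + 174) ≈ 48.737 minutes.
Remaining = 1870 × (1/2)^(160/48.737) = 1870 × (1/2)^3.2829 ≈ 192.13 MBq.

190 MBq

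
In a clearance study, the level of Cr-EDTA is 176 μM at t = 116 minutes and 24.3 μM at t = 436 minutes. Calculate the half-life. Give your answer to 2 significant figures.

Over Δt = 436 − 116 = 320 minutes, the level fell by a factor of 176/24.3 ≈ 7.2428.
n = log₂(7.2428) ≈ 2.8565 half-lives, so t½ = 320/2.8565 ≈ 112.02 minutes.

110 minutes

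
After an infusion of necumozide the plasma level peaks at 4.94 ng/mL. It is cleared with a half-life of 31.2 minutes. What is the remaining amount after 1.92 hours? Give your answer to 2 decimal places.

0.38 ng/mL

Convert the elapsed time: 1.92 hours = 115.2 minutes.
Number of half-lives: n = 115.2/31.2 ≈ 3.6923.
Remaining = 4.94 × (1/2)^3.6923 = 4.94 × 0.077358 ≈ 0.38215 ng/mL.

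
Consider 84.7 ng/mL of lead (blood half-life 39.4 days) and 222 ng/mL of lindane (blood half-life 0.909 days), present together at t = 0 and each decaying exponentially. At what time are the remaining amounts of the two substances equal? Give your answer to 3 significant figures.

1.29 days

Set 84.7·(1/2)^(t/39.4) = 222·(1/2)^(t/0.909).
Taking log₂: log₂(84.7/222) = t·(1/39.4 − 1/0.909).
log₂(0.38153) = -1.3901; 1/39.4 − 1/0.909 = -1.0747.
t = -1.3901 / -1.0747 ≈ 1.2935 days.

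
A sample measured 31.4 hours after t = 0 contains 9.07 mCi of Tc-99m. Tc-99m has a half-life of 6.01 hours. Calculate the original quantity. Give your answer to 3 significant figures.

339 mCi

Number of half-lives elapsed: n = 31.4/6.01 ≈ 5.2246.
A₀ = A × 2^n = 9.07 × 2^5.2246 = 9.07 × 37.391 ≈ 339.14 mCi.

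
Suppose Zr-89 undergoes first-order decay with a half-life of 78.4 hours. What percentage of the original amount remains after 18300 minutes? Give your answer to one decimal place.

18300 minutes = 305 hours.
n = 305/78.4 ≈ 3.8903 half-lives.
Fraction remaining = (1/2)^3.8903 ≈ 0.067437, i.e. 6.7437%.

6.7%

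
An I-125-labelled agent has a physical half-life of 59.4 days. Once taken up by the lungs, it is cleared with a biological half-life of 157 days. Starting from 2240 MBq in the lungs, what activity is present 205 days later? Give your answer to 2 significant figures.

83 MBq

1/t_eff = 1/t_phys + 1/t_biol = 1/59.4 + 1/157 = 0.023204 per day.
t_eff = 59.4 × 157 / (59.4 + 157) ≈ 43.095 days.
Remaining = 2240 × (1/2)^(205/43.095) = 2240 × (1/2)^4.7569 ≈ 82.847 MBq.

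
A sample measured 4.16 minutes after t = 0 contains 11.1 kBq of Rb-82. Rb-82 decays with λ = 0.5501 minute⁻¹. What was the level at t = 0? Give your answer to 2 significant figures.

110 kBq

t½ = ln 2 / λ = 0.69315 / 0.5501 ≈ 1.26 minutes.
Number of half-lives elapsed: n = 4.16/1.26 ≈ 3.3015.
A₀ = A × 2^n = 11.1 × 2^3.3015 = 11.1 × 9.8593 ≈ 109.44 kBq.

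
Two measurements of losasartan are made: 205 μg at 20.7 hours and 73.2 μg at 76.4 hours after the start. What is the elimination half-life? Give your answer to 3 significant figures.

37.5 hours

Over Δt = 76.4 − 20.7 = 55.7 hours, the level fell by a factor of 205/73.2 ≈ 2.8005.
n = log₂(2.8005) ≈ 1.4857 half-lives, so t½ = 55.7/1.4857 ≈ 37.491 hours.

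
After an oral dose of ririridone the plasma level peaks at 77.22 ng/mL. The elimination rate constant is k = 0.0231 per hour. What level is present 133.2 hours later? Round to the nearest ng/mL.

t½ = ln 2 / k = 0.69315 / 0.0231 ≈ 30.006 hours.
Number of half-lives: n = 133.2/30.006 ≈ 4.4391.
Remaining = 77.22 × (1/2)^4.4391 = 77.22 × 0.046101 ≈ 3.5599 ng/mL.

4 ng/mL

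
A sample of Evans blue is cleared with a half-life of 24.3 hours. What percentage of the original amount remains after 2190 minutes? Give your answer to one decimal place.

35.3%

2190 minutes = 36.5 hours.
n = 36.5/24.3 ≈ 1.5021 half-lives.
Fraction remaining = (1/2)^1.5021 ≈ 0.35305, i.e. 35.305%.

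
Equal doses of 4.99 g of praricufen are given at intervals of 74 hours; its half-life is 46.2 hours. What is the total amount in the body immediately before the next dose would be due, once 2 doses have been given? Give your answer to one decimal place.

2.2 g

The 2 doses were given 148, 74 hours ago.
Total = 4.99·(1/2)^(148/46.2) + 4.99·(1/2)^(74/46.2)
      = 0.5417 + 1.6441 ≈ 2.1858 g.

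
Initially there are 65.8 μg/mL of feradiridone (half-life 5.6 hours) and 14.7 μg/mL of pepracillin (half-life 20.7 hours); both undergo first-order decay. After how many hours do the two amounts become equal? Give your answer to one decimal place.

16.6 hours

Set 65.8·(1/2)^(t/5.6) = 14.7·(1/2)^(t/20.7).
Taking log₂: log₂(65.8/14.7) = t·(1/5.6 − 1/20.7).
log₂(4.4762) = 2.1623; 1/5.6 − 1/20.7 = 0.13026.
t = 2.1623 / 0.13026 ≈ 16.599 hours.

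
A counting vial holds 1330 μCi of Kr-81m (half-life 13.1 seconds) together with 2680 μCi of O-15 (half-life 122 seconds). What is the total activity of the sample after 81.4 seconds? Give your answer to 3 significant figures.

1710 μCi

Kr-81m: 1330 × (1/2)^(81.4/13.1) = 1330 × (1/2)^6.2137 ≈ 17.92 μCi.
O-15: 2680 × (1/2)^(81.4/122) = 2680 × (1/2)^0.66721 ≈ 1687.7 μCi.
Total = 17.92 + 1687.7 ≈ 1705.6 μCi.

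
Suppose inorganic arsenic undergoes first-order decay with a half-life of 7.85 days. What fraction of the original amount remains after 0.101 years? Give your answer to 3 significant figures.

0.0386

0.101 years = 36.865 days.
n = 36.865/7.85 ≈ 4.6962 half-lives.
Fraction remaining = (1/2)^4.6962 ≈ 0.038575.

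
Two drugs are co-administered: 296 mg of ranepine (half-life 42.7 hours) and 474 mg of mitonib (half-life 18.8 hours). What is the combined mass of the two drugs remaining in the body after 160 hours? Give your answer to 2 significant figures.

23 mg

ranepine: 296 × (1/2)^(160/42.7) = 296 × (1/2)^3.7471 ≈ 22.045 mg.
mitonib: 474 × (1/2)^(160/18.8) = 474 × (1/2)^8.5106 ≈ 1.2996 mg.
Total = 22.045 + 1.2996 ≈ 23.345 mg.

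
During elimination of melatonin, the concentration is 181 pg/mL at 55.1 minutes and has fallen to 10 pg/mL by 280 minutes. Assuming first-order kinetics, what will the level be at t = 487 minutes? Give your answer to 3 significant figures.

Over Δt = 280 − 55.1 = 224.9 minutes, the level fell by a factor of 181/10 ≈ 18.1.
n = log₂(18.1) ≈ 4.1779 half-lives, so t½ = 224.9/4.1779 ≈ 53.831 minutes.
From t = 280 to t = 487: 10 × (1/2)^((487−280)/53.831) ≈ 0.6957 pg/mL.

0.696 pg/mL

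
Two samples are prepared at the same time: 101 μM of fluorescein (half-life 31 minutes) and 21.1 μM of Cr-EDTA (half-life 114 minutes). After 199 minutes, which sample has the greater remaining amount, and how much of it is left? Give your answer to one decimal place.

fluorescein: 101 × (1/2)^6.4194 ≈ 1.1801 μM.
Cr-EDTA: 21.1 × (1/2)^1.7456 ≈ 6.2922 μM.
Cr-EDTA has more remaining, at ≈ 6.2922 μM.

Cr-EDTA, 6.3 μM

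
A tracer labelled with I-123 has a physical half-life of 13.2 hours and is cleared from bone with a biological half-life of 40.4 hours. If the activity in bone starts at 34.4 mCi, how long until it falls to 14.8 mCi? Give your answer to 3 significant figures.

1/t_eff = 1/t_phys + 1/t_biol = 1/13.2 + 1/40.4 = 0.10051 per hour.
t_eff = 13.2 × 40.4 / (13.2 + 40.4) ≈ 9.9493 hours.
n = log₂(34.4/14.8) ≈ 1.2168; t = 1.2168 × 9.9493 ≈ 12.106 hours.

12.1 hours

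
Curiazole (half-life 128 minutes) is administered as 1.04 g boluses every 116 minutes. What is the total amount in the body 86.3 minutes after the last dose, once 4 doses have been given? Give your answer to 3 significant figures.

The 4 doses were given 434.3, 318.3, 202.3, 86.3 minutes ago.
Total = 1.04·(1/2)^(434.3/128) + 1.04·(1/2)^(318.3/128) + 1.04·(1/2)^(202.3/128) + 1.04·(1/2)^(86.3/128)
      = 0.099003 + 0.18555 + 0.34775 + 0.65174 ≈ 1.284 g.

1.28 g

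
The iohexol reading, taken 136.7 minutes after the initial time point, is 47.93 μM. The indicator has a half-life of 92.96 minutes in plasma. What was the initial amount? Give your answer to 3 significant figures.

Number of half-lives elapsed: n = 136.7/92.96 ≈ 1.4705.
A₀ = A × 2^n = 47.93 × 2^1.4705 = 47.93 × 2.7712 ≈ 132.82 μM.

133 μM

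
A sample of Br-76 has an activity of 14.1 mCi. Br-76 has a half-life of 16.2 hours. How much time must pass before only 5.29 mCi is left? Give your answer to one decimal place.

Fraction remaining = 5.29/14.1 ≈ 0.37518.
n = log₂(14.1/5.29) = ln(2.6654)/ln 2 ≈ 1.4144 half-lives.
t = n × t½ = 1.4144 × 16.2 ≈ 22.913 hours.

22.9 hours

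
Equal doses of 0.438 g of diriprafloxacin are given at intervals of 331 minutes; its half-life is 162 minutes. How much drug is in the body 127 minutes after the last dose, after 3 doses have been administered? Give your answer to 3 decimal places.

0.331 g

The 3 doses were given 789, 458, 127 minutes ago.
Total = 0.438·(1/2)^(789/162) + 0.438·(1/2)^(458/162) + 0.438·(1/2)^(127/162)
      = 0.014974 + 0.061718 + 0.25438 ≈ 0.33107 g.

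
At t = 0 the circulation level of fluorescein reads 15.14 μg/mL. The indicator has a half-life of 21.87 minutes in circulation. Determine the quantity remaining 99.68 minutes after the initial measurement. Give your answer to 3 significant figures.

0.643 μg/mL

Number of half-lives: n = 99.68/21.87 ≈ 4.5578.
Remaining = 15.14 × (1/2)^4.5578 = 15.14 × 0.042457 ≈ 0.6428 μg/mL.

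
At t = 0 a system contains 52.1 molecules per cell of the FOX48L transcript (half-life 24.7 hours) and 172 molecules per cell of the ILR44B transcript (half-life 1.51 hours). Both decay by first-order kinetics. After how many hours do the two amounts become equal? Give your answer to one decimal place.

2.8 hours

Set 52.1·(1/2)^(t/24.7) = 172·(1/2)^(t/1.51).
Taking log₂: log₂(52.1/172) = t·(1/24.7 − 1/1.51).
log₂(0.30291) = -1.7231; 1/24.7 − 1/1.51 = -0.62177.
t = -1.7231 / -0.62177 ≈ 2.7712 hours.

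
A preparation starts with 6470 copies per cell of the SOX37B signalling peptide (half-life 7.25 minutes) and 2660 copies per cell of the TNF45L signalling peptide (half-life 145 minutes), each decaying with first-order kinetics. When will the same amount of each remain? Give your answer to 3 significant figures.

9.79 minutes

Set 6470·(1/2)^(t/7.25) = 2660·(1/2)^(t/145).
Taking log₂: log₂(6470/2660) = t·(1/7.25 − 1/145).
log₂(2.4323) = 1.2823; 1/7.25 − 1/145 = 0.13103.
t = 1.2823 / 0.13103 ≈ 9.7863 minutes.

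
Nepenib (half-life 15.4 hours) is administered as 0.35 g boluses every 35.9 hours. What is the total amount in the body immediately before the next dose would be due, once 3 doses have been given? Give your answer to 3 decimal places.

0.086 g

The 3 doses were given 107.7, 71.8, 35.9 hours ago.
Total = 0.35·(1/2)^(107.7/15.4) + 0.35·(1/2)^(71.8/15.4) + 0.35·(1/2)^(35.9/15.4)
      = 0.0027467 + 0.013822 + 0.069553 ≈ 0.086122 g.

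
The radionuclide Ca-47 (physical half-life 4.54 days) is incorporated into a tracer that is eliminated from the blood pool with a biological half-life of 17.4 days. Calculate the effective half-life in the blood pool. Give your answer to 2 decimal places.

3.60 days

1/t_eff = 1/t_phys + 1/t_biol = 1/4.54 + 1/17.4 = 0.27774 per day.
t_eff = 4.54 × 17.4 / (4.54 + 17.4) ≈ 3.6005 days.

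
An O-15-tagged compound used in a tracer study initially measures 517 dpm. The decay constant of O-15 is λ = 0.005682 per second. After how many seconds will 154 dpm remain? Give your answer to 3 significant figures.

t½ = ln 2 / λ = 0.69315 / 0.005682 ≈ 121.99 seconds.
Fraction remaining = 154/517 ≈ 0.29787.
n = log₂(517/154) = ln(3.3571)/ln 2 ≈ 1.7472 half-lives.
t = n × t½ = 1.7472 × 121.99 ≈ 213.15 seconds.

213 seconds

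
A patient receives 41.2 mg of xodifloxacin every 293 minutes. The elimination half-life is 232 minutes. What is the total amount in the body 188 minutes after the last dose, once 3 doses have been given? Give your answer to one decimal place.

The 3 doses were given 774, 481, 188 minutes ago.
Total = 41.2·(1/2)^(774/232) + 41.2·(1/2)^(481/232) + 41.2·(1/2)^(188/232)
      = 4.0794 + 9.7899 + 23.494 ≈ 37.363 mg.

37.4 mg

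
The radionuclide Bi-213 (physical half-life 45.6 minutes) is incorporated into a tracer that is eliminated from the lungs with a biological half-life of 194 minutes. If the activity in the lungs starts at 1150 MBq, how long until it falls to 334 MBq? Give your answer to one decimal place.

1/t_eff = 1/t_phys + 1/t_biol = 1/45.6 + 1/194 = 0.027084 per minute.
t_eff = 45.6 × 194 / (45.6 + 194) ≈ 36.922 minutes.
n = log₂(1150/334) ≈ 1.7837; t = 1.7837 × 36.922 ≈ 65.857 minutes.

65.9 minutes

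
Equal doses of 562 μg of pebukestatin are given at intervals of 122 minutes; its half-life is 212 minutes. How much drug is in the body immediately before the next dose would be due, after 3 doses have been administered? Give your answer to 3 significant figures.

800 μg

The 3 doses were given 366, 244, 122 minutes ago.
Total = 562·(1/2)^(366/212) + 562·(1/2)^(244/212) + 562·(1/2)^(122/212)
      = 169.84 + 253.09 + 377.14 ≈ 800.06 μg.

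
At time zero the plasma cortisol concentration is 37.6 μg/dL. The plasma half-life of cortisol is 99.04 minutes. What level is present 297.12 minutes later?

Elapsed time is 3 half-lives (297.12/99.04).
Each half-life halves the amount: 37.6 × (1/2)^3 = 37.6/8 = 4.7 μg/dL.

4.7 μg/dL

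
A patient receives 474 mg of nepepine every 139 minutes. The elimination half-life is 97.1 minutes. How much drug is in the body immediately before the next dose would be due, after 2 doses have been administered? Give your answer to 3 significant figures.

The 2 doses were given 278, 139 minutes ago.
Total = 474·(1/2)^(278/97.1) + 474·(1/2)^(139/97.1)
      = 65.151 + 175.73 ≈ 240.88 mg.

241 mg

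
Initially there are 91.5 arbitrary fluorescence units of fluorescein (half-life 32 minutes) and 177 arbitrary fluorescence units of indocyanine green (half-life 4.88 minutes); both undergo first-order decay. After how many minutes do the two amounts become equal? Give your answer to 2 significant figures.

5.5 minutes

Set 91.5·(1/2)^(t/32) = 177·(1/2)^(t/4.88).
Taking log₂: log₂(91.5/177) = t·(1/32 − 1/4.88).
log₂(0.51695) = -0.95191; 1/32 − 1/4.88 = -0.17367.
t = -0.95191 / -0.17367 ≈ 5.4812 minutes.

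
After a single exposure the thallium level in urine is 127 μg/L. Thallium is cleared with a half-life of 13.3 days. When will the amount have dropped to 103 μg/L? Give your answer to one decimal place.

Fraction remaining = 103/127 ≈ 0.81102.
n = log₂(127/103) = ln(1.233)/ln 2 ≈ 0.30218 half-lives.
t = n × t½ = 0.30218 × 13.3 ≈ 4.019 days.

4.0 days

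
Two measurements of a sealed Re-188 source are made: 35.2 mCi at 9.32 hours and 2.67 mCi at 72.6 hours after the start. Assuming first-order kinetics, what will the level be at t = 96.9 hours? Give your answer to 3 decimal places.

Over Δt = 72.6 − 9.32 = 63.28 hours, the level fell by a factor of 35.2/2.67 ≈ 13.184.
n = log₂(13.184) ≈ 3.7207 half-lives, so t½ = 63.28/3.7207 ≈ 17.008 hours.
From t = 72.6 to t = 96.9: 2.67 × (1/2)^((96.9−72.6)/17.008) ≈ 0.99177 mCi.

0.992 mCi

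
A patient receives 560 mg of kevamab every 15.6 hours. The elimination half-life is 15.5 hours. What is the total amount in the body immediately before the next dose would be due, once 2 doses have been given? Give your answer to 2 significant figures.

420 mg

The 2 doses were given 31.2, 15.6 hours ago.
Total = 560·(1/2)^(31.2/15.5) + 560·(1/2)^(15.6/15.5)
      = 138.75 + 278.75 ≈ 417.5 mg.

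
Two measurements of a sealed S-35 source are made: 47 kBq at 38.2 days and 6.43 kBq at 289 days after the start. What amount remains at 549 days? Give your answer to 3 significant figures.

Over Δt = 289 − 38.2 = 250.8 days, the level fell by a factor of 47/6.43 ≈ 7.3095.
n = log₂(7.3095) ≈ 2.8698 half-lives, so t½ = 250.8/2.8698 ≈ 87.394 days.
From t = 289 to t = 549: 6.43 × (1/2)^((549−289)/87.394) ≈ 0.81778 kBq.

0.818 kBq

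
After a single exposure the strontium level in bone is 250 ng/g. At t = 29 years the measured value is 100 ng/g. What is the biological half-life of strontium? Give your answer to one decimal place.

21.9 years

A/A₀ = 100/250 ≈ 0.4.
n = log₂(2.5) ≈ 1.3219 half-lives elapsed in 29 years.
t½ = 29/1.3219 ≈ 21.938 years.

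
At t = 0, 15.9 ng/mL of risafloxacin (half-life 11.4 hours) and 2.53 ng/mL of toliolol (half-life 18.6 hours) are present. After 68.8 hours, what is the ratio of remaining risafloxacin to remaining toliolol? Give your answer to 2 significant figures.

risafloxacin: 15.9 × (1/2)^(68.8/11.4) = 15.9 × (1/2)^6.0351 ≈ 0.24247 ng/mL.
toliolol: 2.53 × (1/2)^(68.8/18.6) = 2.53 × (1/2)^3.6989 ≈ 0.19482 ng/mL.
Ratio ≈ 0.24247 / 0.19482 ≈ 1.2446.

1.2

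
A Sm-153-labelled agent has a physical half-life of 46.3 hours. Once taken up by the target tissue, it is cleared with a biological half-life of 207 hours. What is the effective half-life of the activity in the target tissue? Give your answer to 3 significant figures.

37.8 hours

1/t_eff = 1/t_phys + 1/t_biol = 1/46.3 + 1/207 = 0.026429 per hour.
t_eff = 46.3 × 207 / (46.3 + 207) ≈ 37.837 hours.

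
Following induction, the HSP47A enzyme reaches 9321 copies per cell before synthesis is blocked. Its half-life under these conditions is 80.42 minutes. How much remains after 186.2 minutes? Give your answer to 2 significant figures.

Number of half-lives: n = 186.2/80.42 ≈ 2.3153.
Remaining = 9321 × (1/2)^2.3153 = 9321 × 0.20091 ≈ 1872.7 copies per cell.

1900 copies per cell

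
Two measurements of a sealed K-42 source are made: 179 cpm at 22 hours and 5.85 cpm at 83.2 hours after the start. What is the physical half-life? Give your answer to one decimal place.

Over Δt = 83.2 − 22 = 61.2 hours, the level fell by a factor of 179/5.85 ≈ 30.598.
n = log₂(30.598) ≈ 4.9354 half-lives, so t½ = 61.2/4.9354 ≈ 12.4 hours.

12.4 hours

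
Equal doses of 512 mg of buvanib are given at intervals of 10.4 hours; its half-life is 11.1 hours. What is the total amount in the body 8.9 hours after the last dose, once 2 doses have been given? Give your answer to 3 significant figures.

447 mg

The 2 doses were given 19.3, 8.9 hours ago.
Total = 512·(1/2)^(19.3/11.1) + 512·(1/2)^(8.9/11.1)
      = 153.41 + 293.7 ≈ 447.11 mg.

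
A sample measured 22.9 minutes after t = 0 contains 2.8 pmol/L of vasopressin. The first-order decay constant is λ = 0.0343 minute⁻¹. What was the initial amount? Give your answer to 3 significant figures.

t½ = ln 2 / λ = 0.69315 / 0.0343 ≈ 20.208 minutes.
Number of half-lives elapsed: n = 22.9/20.208 ≈ 1.1332.
A₀ = A × 2^n = 2.8 × 2^1.1332 = 2.8 × 2.1934 ≈ 6.1416 pmol/L.

6.14 pmol/L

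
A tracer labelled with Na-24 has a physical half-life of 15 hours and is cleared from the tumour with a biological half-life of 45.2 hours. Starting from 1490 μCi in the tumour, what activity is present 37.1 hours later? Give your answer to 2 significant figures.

1/t_eff = 1/t_phys + 1/t_biol = 1/15 + 1/45.2 = 0.088791 per hour.
t_eff = 15 × 45.2 / (15 + 45.2) ≈ 11.262 hours.
Remaining = 1490 × (1/2)^(37.1/11.262) = 1490 × (1/2)^3.2941 ≈ 151.9 μCi.

150 μCi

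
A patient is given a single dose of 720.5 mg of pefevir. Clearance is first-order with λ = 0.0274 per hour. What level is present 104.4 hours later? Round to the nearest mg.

41 mg

t½ = ln 2 / λ = 0.69315 / 0.0274 ≈ 25.297 hours.
Number of half-lives: n = 104.4/25.297 ≈ 4.1269.
Remaining = 720.5 × (1/2)^4.1269 = 720.5 × 0.057237 ≈ 41.239 mg.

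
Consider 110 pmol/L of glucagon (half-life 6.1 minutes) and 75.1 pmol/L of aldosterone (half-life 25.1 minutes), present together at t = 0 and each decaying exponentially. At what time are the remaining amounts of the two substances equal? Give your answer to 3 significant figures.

4.44 minutes

Set 110·(1/2)^(t/6.1) = 75.1·(1/2)^(t/25.1).
Taking log₂: log₂(110/75.1) = t·(1/6.1 − 1/25.1).
log₂(1.4647) = 0.55062; 1/6.1 − 1/25.1 = 0.12409.
t = 0.55062 / 0.12409 ≈ 4.4371 minutes.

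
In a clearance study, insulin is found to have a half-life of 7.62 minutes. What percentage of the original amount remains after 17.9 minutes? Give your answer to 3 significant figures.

19.6%

n = 17.9/7.62 ≈ 2.3491 half-lives.
Fraction remaining = (1/2)^2.3491 ≈ 0.19627, i.e. 19.627%.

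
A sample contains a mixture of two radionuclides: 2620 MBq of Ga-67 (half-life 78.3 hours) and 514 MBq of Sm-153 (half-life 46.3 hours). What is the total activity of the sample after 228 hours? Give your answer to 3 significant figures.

365 MBq

Ga-67: 2620 × (1/2)^(228/78.3) = 2620 × (1/2)^2.9119 ≈ 348.13 MBq.
Sm-153: 514 × (1/2)^(228/46.3) = 514 × (1/2)^4.9244 ≈ 16.927 MBq.
Total = 348.13 + 16.927 ≈ 365.05 MBq.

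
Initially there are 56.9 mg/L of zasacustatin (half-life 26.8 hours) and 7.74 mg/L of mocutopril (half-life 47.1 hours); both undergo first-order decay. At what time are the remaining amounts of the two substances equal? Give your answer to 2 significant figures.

Set 56.9·(1/2)^(t/26.8) = 7.74·(1/2)^(t/47.1).
Taking log₂: log₂(56.9/7.74) = t·(1/26.8 − 1/47.1).
log₂(7.3514) = 2.878; 1/26.8 − 1/47.1 = 0.016082.
t = 2.878 / 0.016082 ≈ 178.96 hours.

180 hours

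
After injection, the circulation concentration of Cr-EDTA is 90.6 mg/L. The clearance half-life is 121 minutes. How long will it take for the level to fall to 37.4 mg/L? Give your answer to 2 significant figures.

Fraction remaining = 37.4/90.6 ≈ 0.4128.
n = log₂(90.6/37.4) = ln(2.4225)/ln 2 ≈ 1.2765 half-lives.
t = n × t½ = 1.2765 × 121 ≈ 154.45 minutes.

150 minutes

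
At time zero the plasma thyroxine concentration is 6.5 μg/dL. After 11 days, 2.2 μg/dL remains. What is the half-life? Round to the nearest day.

7 days

A/A₀ = 2.2/6.5 ≈ 0.33846.
n = log₂(2.9545) ≈ 1.5629 half-lives elapsed in 11 days.
t½ = 11/1.5629 ≈ 7.038 days.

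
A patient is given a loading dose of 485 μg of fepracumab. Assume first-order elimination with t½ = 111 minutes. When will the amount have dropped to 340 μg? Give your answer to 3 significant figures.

Fraction remaining = 340/485 ≈ 0.70103.
n = log₂(485/340) = ln(1.4265)/ln 2 ≈ 0.51245 half-lives.
t = n × t½ = 0.51245 × 111 ≈ 56.882 minutes.

56.9 minutes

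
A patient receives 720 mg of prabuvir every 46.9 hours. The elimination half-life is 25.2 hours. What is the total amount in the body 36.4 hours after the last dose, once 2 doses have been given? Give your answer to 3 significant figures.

337 mg

The 2 doses were given 83.3, 36.4 hours ago.
Total = 720·(1/2)^(83.3/25.2) + 720·(1/2)^(36.4/25.2)
      = 72.822 + 264.55 ≈ 337.37 mg.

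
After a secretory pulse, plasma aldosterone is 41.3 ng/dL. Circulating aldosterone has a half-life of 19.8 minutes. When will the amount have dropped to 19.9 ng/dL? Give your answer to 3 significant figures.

Fraction remaining = 19.9/41.3 ≈ 0.48184.
n = log₂(41.3/19.9) = ln(2.0754)/ln 2 ≈ 1.0534 half-lives.
t = n × t½ = 1.0534 × 19.8 ≈ 20.857 minutes.

20.9 minutes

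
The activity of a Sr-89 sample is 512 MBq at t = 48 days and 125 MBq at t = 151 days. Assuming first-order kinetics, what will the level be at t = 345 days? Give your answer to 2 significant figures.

Over Δt = 151 − 48 = 103 days, the level fell by a factor of 512/125 ≈ 4.096.
n = log₂(4.096) ≈ 2.0342 half-lives, so t½ = 103/2.0342 ≈ 50.634 days.
From t = 151 to t = 345: 125 × (1/2)^((345−151)/50.634) ≈ 8.7808 MBq.

8.8 MBq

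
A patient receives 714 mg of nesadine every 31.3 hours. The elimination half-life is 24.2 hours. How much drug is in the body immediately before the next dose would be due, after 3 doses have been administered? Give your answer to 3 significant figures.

The 3 doses were given 93.9, 62.6, 31.3 hours ago.
Total = 714·(1/2)^(93.9/24.2) + 714·(1/2)^(62.6/24.2) + 714·(1/2)^(31.3/24.2)
      = 48.49 + 118.85 + 291.31 ≈ 458.65 mg.

459 mg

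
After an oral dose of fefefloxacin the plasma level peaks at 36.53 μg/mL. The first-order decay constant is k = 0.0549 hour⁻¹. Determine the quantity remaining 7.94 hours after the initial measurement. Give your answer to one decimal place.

t½ = ln 2 / k = 0.69315 / 0.0549 ≈ 12.626 hours.
Number of half-lives: n = 7.94/12.626 ≈ 0.62888.
Remaining = 36.53 × (1/2)^0.62888 = 36.53 × 0.64668 ≈ 23.623 μg/mL.

23.6 μg/mL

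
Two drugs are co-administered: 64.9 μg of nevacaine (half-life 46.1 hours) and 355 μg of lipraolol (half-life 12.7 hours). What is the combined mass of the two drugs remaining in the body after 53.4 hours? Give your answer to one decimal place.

nevacaine: 64.9 × (1/2)^(53.4/46.1) = 64.9 × (1/2)^1.1584 ≈ 29.077 μg.
lipraolol: 355 × (1/2)^(53.4/12.7) = 355 × (1/2)^4.2047 ≈ 19.252 μg.
Total = 29.077 + 19.252 ≈ 48.329 μg.

48.3 μg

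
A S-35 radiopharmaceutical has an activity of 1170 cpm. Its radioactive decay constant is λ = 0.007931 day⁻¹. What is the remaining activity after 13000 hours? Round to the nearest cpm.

t½ = ln 2 / λ = 0.69315 / 0.007931 ≈ 87.397 days.
Convert the elapsed time: 13000 hours = 541.667 days.
Number of half-lives: n = 541.667/87.397 ≈ 6.1978.
Remaining = 1170 × (1/2)^6.1978 = 1170 × 0.013624 ≈ 15.94 cpm.

16 cpm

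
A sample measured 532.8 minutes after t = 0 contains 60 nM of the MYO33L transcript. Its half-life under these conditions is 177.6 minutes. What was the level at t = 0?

480 nM

Number of half-lives elapsed: n = 532.8/177.6 ≈ 3.
A₀ = A × 2^n = 60 × 2^3 = 60 × 8 ≈ 480 nM.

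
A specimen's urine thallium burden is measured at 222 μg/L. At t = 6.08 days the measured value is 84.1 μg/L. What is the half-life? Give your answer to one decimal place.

A/A₀ = 84.1/222 ≈ 0.37883.
n = log₂(2.6397) ≈ 1.4004 half-lives elapsed in 6.08 days.
t½ = 6.08/1.4004 ≈ 4.3417 days.

4.3 days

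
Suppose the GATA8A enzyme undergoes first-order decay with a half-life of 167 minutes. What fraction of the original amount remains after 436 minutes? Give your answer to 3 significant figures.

0.164

n = 436/167 ≈ 2.6108 half-lives.
Fraction remaining = (1/2)^2.6108 ≈ 0.16371.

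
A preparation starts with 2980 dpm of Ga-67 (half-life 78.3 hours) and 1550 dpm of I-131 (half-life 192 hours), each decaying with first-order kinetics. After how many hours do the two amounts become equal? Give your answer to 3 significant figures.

125 hours

Set 2980·(1/2)^(t/78.3) = 1550·(1/2)^(t/192).
Taking log₂: log₂(2980/1550) = t·(1/78.3 − 1/192).
log₂(1.9226) = 0.94304; 1/78.3 − 1/192 = 0.0075631.
t = 0.94304 / 0.0075631 ≈ 124.69 hours.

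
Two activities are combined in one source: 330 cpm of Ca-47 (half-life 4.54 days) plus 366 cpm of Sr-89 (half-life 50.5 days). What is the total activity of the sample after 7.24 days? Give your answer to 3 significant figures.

Ca-47: 330 × (1/2)^(7.24/4.54) = 330 × (1/2)^1.5947 ≈ 109.26 cpm.
Sr-89: 366 × (1/2)^(7.24/50.5) = 366 × (1/2)^0.14337 ≈ 331.38 cpm.
Total = 109.26 + 331.38 ≈ 440.64 cpm.

441 cpm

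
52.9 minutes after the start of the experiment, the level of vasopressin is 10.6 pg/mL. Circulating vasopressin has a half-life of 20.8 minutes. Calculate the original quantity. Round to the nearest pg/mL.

Number of half-lives elapsed: n = 52.9/20.8 ≈ 2.5433.
A₀ = A × 2^n = 10.6 × 2^2.5433 = 10.6 × 5.8291 ≈ 61.788 pg/mL.

62 pg/mL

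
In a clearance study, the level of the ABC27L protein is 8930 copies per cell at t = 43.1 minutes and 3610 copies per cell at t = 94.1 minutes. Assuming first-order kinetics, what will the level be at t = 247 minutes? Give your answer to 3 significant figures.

239 copies per cell

Over Δt = 94.1 − 43.1 = 51 minutes, the level fell by a factor of 8930/3610 ≈ 2.4737.
n = log₂(2.4737) ≈ 1.3067 half-lives, so t½ = 51/1.3067 ≈ 39.031 minutes.
From t = 94.1 to t = 247: 3610 × (1/2)^((247−94.1)/39.031) ≈ 238.92 copies per cell.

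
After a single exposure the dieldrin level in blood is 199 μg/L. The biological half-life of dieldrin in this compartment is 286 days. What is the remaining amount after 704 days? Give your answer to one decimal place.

36.1 μg/L

Number of half-lives: n = 704/286 ≈ 2.4615.
Remaining = 199 × (1/2)^2.4615 = 199 × 0.18155 ≈ 36.129 μg/L.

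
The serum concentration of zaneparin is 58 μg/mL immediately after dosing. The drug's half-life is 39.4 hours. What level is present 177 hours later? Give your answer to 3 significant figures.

2.58 μg/mL

Number of half-lives: n = 177/39.4 ≈ 4.4924.
Remaining = 58 × (1/2)^4.4924 = 58 × 0.044428 ≈ 2.5768 μg/mL.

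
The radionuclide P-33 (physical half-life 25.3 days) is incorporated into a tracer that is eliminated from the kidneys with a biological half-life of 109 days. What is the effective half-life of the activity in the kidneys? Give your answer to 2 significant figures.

21 days

1/t_eff = 1/t_phys + 1/t_biol = 1/25.3 + 1/109 = 0.0487 per day.
t_eff = 25.3 × 109 / (25.3 + 109) ≈ 20.534 days.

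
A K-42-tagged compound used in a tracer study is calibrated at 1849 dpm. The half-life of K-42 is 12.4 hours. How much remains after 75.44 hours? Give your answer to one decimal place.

27.3 dpm

Number of half-lives: n = 75.44/12.4 ≈ 6.0839.
Remaining = 1849 × (1/2)^6.0839 = 1849 × 0.014743 ≈ 27.259 dpm.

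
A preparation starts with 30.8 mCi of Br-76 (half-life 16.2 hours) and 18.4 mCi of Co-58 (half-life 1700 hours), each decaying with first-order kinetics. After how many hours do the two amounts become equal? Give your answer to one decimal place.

Set 30.8·(1/2)^(t/16.2) = 18.4·(1/2)^(t/1700).
Taking log₂: log₂(30.8/18.4) = t·(1/16.2 − 1/1700).
log₂(1.6739) = 0.74322; 1/16.2 − 1/1700 = 0.06114.
t = 0.74322 / 0.06114 ≈ 12.156 hours.

12.2 hours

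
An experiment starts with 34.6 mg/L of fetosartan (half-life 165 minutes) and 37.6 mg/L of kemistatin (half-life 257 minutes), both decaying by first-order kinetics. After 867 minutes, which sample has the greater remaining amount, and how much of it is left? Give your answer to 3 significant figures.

kemistatin, 3.63 mg/L

fetosartan: 34.6 × (1/2)^5.2545 ≈ 0.90636 mg/L.
kemistatin: 37.6 × (1/2)^3.3735 ≈ 3.6279 mg/L.
Kemistatin has more remaining, at ≈ 3.6279 mg/L.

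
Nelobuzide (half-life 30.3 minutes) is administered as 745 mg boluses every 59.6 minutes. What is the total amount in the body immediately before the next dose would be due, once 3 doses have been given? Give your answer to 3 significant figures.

252 mg

The 3 doses were given 178.8, 119.2, 59.6 minutes ago.
Total = 745·(1/2)^(178.8/30.3) + 745·(1/2)^(119.2/30.3) + 745·(1/2)^(59.6/30.3)
      = 12.468 + 48.742 + 190.56 ≈ 251.77 mg.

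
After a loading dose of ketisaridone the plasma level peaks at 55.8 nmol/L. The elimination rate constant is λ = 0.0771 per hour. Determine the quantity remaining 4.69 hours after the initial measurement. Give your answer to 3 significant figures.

t½ = ln 2 / λ = 0.69315 / 0.0771 ≈ 8.9902 hours.
Number of half-lives: n = 4.69/8.9902 ≈ 0.52168.
Remaining = 55.8 × (1/2)^0.52168 = 55.8 × 0.69656 ≈ 38.868 nmol/L.

38.9 nmol/L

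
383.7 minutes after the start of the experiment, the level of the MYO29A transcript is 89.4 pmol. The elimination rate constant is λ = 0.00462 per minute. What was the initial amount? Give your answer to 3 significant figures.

t½ = ln 2 / λ = 0.69315 / 0.00462 ≈ 150.03 minutes.
Number of half-lives elapsed: n = 383.7/150.03 ≈ 2.5575.
A₀ = A × 2^n = 89.4 × 2^2.5575 = 89.4 × 5.8867 ≈ 526.27 pmol.

526 pmol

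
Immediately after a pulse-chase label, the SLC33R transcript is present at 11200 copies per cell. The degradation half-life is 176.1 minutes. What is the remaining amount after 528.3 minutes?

1400 copies per cell

Elapsed time is 3 half-lives (528.3/176.1).
Each half-life halves the amount: 11200 × (1/2)^3 = 11200/8 = 1400 copies per cell.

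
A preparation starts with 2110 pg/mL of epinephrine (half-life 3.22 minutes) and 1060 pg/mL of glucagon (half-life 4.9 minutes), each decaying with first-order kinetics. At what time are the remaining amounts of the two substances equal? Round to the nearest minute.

9 minutes

Set 2110·(1/2)^(t/3.22) = 1060·(1/2)^(t/4.9).
Taking log₂: log₂(2110/1060) = t·(1/3.22 − 1/4.9).
log₂(1.9906) = 0.99318; 1/3.22 − 1/4.9 = 0.10648.
t = 0.99318 / 0.10648 ≈ 9.3276 minutes.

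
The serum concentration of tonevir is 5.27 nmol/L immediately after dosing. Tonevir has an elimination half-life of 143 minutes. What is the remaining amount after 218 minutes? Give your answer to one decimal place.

Number of half-lives: n = 218/143 ≈ 1.5245.
Remaining = 5.27 × (1/2)^1.5245 = 5.27 × 0.34761 ≈ 1.8319 nmol/L.

1.8 nmol/L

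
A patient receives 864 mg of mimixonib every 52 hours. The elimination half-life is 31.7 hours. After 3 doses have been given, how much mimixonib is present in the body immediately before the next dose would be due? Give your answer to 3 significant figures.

The 3 doses were given 156, 104, 52 hours ago.
Total = 864·(1/2)^(156/31.7) + 864·(1/2)^(104/31.7) + 864·(1/2)^(52/31.7)
      = 28.517 + 88.901 + 277.15 ≈ 394.57 mg.

395 mg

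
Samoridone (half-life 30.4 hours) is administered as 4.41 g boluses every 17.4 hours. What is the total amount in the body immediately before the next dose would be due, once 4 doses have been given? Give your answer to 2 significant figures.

The 4 doses were given 69.6, 52.2, 34.8, 17.4 hours ago.
Total = 4.41·(1/2)^(69.6/30.4) + 4.41·(1/2)^(52.2/30.4) + 4.41·(1/2)^(34.8/30.4) + 4.41·(1/2)^(17.4/30.4)
      = 0.90207 + 1.3413 + 1.9945 + 2.9658 ≈ 7.2037 g.

7.2 g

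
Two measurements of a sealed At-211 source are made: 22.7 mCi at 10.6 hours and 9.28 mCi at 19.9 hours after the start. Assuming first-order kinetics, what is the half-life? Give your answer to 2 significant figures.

7.2 hours

Over Δt = 19.9 − 10.6 = 9.3 hours, the level fell by a factor of 22.7/9.28 ≈ 2.4461.
n = log₂(2.4461) ≈ 1.2905 half-lives, so t½ = 9.3/1.2905 ≈ 7.2065 hours.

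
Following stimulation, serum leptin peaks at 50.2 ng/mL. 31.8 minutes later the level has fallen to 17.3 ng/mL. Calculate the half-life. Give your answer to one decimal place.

20.7 minutes

A/A₀ = 17.3/50.2 ≈ 0.34462.
n = log₂(2.9017) ≈ 1.5369 half-lives elapsed in 31.8 minutes.
t½ = 31.8/1.5369 ≈ 20.691 minutes.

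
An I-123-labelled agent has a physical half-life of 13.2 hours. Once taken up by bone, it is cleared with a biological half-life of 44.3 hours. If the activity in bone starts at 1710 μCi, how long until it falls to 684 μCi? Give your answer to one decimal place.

13.4 hours

1/t_eff = 1/t_phys + 1/t_biol = 1/13.2 + 1/44.3 = 0.098331 per hour.
t_eff = 13.2 × 44.3 / (13.2 + 44.3) ≈ 10.17 hours.
n = log₂(1710/684) ≈ 1.3219; t = 1.3219 × 10.17 ≈ 13.444 hours.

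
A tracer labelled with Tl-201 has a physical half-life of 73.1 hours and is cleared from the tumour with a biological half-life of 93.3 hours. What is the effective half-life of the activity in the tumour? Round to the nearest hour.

41 hours

1/t_eff = 1/t_phys + 1/t_biol = 1/73.1 + 1/93.3 = 0.024398 per hour.
t_eff = 73.1 × 93.3 / (73.1 + 93.3) ≈ 40.987 hours.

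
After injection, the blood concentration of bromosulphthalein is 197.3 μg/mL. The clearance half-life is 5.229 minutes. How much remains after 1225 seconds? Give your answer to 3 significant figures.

13.2 μg/mL

Convert the elapsed time: 1225 seconds = 20.4167 minutes.
Number of half-lives: n = 20.4167/5.229 ≈ 3.9045.
Remaining = 197.3 × (1/2)^3.9045 = 197.3 × 0.066777 ≈ 13.175 μg/mL.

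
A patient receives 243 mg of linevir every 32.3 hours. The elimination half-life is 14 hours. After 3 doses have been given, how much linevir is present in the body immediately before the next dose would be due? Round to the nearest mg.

The 3 doses were given 96.9, 64.6, 32.3 hours ago.
Total = 243·(1/2)^(96.9/14) + 243·(1/2)^(64.6/14) + 243·(1/2)^(32.3/14)
      = 2.0047 + 9.9213 + 49.101 ≈ 61.027 mg.

61 mg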